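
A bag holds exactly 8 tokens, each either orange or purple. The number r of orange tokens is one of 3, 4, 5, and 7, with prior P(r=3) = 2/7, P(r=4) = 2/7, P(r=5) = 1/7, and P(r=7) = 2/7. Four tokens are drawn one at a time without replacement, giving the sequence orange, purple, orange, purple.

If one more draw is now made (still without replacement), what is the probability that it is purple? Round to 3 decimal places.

Under each hypothesis, the probability of the observed sequence is: P(data | r = 3) = (3/8)(5/7)(2/6)(4/5) = 1/14; P(data | r = 4) = (4/8)(4/7)(3/6)(3/5) = 3/35; P(data | r = 5) = (5/8)(3/7)(4/6)(2/5) = 1/14; P(data | r = 7) = (7/8)(1/7)(6/6)(0/5) = 0.
Multiplying each by its prior: 2/7 · 1/14 = 1/49, 2/7 · 3/35 = 6/245, 1/7 · 1/14 = 1/98, 2/7 · 0 = 0; summing to 27/490.
The posterior is then P(r = 3 | data) = 10/27, P(r = 4 | data) = 4/9, P(r = 5 | data) = 5/27, P(r = 7 | data) = 0.
So P(purple next | data) = Σ P(purple next | H) P(H | data) = (3/4)(10/27) + (1/2)(4/9) + (1/4)(5/27) = 59/108.

0.546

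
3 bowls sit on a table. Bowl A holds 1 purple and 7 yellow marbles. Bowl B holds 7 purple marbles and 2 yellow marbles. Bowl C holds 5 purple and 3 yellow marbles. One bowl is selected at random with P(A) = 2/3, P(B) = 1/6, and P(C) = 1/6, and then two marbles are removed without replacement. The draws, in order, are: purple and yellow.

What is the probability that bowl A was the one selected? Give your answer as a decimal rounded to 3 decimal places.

0.520

Compute the likelihood of the observed sequence for each case: P(data | bowl A) = (1/8)(7/7) = 0.125; P(data | bowl B) = (7/9)(2/8) = 0.19444; P(data | bowl C) = (5/8)(3/7) = 0.26786.
Weighting by the prior gives 2/3 · 0.125 = 0.083333, 1/6 · 0.19444 = 0.032407, 1/6 · 0.26786 = 0.044643; these sum to 0.16038.
Therefore the posterior P(bowl A | data) = (0.083333) / (0.16038) = 0.51959.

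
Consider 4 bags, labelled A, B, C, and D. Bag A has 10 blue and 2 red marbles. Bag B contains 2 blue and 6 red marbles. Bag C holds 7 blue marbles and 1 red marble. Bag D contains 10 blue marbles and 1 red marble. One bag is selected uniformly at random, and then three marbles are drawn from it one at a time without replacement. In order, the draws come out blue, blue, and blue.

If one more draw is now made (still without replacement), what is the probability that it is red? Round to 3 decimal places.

The likelihood of the observed sequence under each hypothesis: P(data | bag A) = (10/12)(9/11)(8/10) = 6/11; P(data | bag B) = (2/8)(1/7)(0/6) = 0; P(data | bag C) = (7/8)(6/7)(5/6) = 5/8; P(data | bag D) = (10/11)(9/10)(8/9) = 8/11.
Multiplying each by its prior: 1/4 · 6/11 = 3/22, 1/4 · 0 = 0, 1/4 · 5/8 = 5/32, 1/4 · 8/11 = 2/11; summing to 167/352.
Normalising, the posterior is P(bag A | data) = 48/167, P(bag B | data) = 0, P(bag C | data) = 55/167, P(bag D | data) = 64/167.
The predictive probability is P(red next | data) = (2/9)(48/167) + (1/5)(55/167) + (1/8)(64/167) = 89/501.

0.178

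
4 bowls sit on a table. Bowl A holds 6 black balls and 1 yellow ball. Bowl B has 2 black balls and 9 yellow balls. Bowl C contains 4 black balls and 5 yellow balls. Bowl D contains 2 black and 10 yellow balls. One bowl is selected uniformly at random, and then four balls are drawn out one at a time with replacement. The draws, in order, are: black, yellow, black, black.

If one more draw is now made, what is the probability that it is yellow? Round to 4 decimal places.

Compute the likelihood of the observed sequence for each case: P(data | bowl A) = (6/7)(1/7)(6/7)(6/7) = 0.089963; P(data | bowl B) = (2/11)(9/11)(2/11)(2/11) = 0.0049177; P(data | bowl C) = (4/9)(5/9)(4/9)(4/9) = 0.048773; P(data | bowl D) = (2/12)(10/12)(2/12)(2/12) = 0.003858.
Multiplying each by its prior: 1/4 · 0.089963 = 0.022491, 1/4 · 0.0049177 = 0.0012294, 1/4 · 0.048773 = 0.012193, 1/4 · 0.003858 = 0.00096451; these sum to 0.036878.
Normalising, the posterior is P(bowl A | data) = 0.60987, P(bowl B | data) = 0.033338, P(bowl C | data) = 0.33064, P(bowl D | data) = 0.026154.
The predictive probability is P(yellow next | data) = (1/7)(0.60987) + (9/11)(0.033338) + (5/9)(0.33064) + (5/6)(0.026154) = 0.31988.

0.3199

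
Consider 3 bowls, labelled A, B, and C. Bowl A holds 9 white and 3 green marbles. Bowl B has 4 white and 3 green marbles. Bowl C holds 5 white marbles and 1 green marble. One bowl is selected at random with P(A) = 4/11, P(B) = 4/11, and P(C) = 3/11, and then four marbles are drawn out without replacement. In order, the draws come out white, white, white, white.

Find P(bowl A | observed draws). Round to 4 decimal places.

The likelihood of the observed sequence under each hypothesis: P(data | bowl A) = (9/12)(8/11)(7/10)(6/9) = 0.25455; P(data | bowl B) = (4/7)(3/6)(2/5)(1/4) = 0.028571; P(data | bowl C) = (5/6)(4/5)(3/4)(2/3) = 0.33333.
Weighting by the prior gives 4/11 · 0.25455 = 0.092562, 4/11 · 0.028571 = 0.01039, 3/11 · 0.33333 = 0.090909; with total 0.19386.
So P(bowl A | data) = (0.092562) / (0.19386) = 0.47747.

0.4775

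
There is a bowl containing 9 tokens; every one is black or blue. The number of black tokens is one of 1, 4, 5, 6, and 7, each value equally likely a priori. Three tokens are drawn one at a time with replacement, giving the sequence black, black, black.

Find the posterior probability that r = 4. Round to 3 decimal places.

The likelihood of the observed sequence under each hypothesis: P(data | r = 1) = (1/9)(1/9)(1/9) = 0.0013717; P(data | r = 4) = (4/9)(4/9)(4/9) = 0.087791; P(data | r = 5) = (5/9)(5/9)(5/9) = 0.17147; P(data | r = 6) = (6/9)(6/9)(6/9) = 0.2963; P(data | r = 7) = (7/9)(7/9)(7/9) = 0.47051.
The prior-weighted likelihoods are 1/5 · 0.0013717 = 0.00027435, 1/5 · 0.087791 = 0.017558, 1/5 · 0.17147 = 0.034294, 1/5 · 0.2963 = 0.059259, 1/5 · 0.47051 = 0.094102; with total 0.20549.
By Bayes' rule, P(r = 4 | data) = (0.017558) / (0.20549) = 0.085447.

0.085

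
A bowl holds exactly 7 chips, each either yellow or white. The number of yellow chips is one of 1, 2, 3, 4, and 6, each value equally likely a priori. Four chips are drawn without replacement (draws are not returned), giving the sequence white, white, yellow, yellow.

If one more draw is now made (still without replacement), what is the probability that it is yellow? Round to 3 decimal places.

0.391

Under each hypothesis, the probability of the observed sequence is: P(data | r = 1) = (6/7)(5/6)(1/5)(0/4) = 0; P(data | r = 2) = (5/7)(4/6)(2/5)(1/4) = 1/21; P(data | r = 3) = (4/7)(3/6)(3/5)(2/4) = 3/35; P(data | r = 4) = (3/7)(2/6)(4/5)(3/4) = 3/35; P(data | r = 6) = (1/7)(0/6) = 0.
Weighting by the prior gives 1/5 · 0 = 0, 1/5 · 1/21 = 1/105, 1/5 · 3/35 = 3/175, 1/5 · 3/35 = 3/175, 1/5 · 0 = 0; summing to 23/525.
Normalising, the posterior is P(r = 1 | data) = 0, P(r = 2 | data) = 5/23, P(r = 3 | data) = 9/23, P(r = 4 | data) = 9/23, P(r = 6 | data) = 0.
So P(yellow next | data) = Σ P(yellow next | H) P(H | data) = (0)(5/23) + (1/3)(9/23) + (2/3)(9/23) = 9/23.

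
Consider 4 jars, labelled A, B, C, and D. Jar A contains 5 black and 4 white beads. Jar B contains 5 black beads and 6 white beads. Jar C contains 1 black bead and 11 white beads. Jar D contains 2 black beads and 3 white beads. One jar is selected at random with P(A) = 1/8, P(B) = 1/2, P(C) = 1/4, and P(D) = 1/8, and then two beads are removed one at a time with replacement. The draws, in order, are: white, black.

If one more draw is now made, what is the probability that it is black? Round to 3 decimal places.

Compute the likelihood of the observed sequence for each case: P(data | jar A) = (4/9)(5/9) = 0.24691; P(data | jar B) = (6/11)(5/11) = 0.24793; P(data | jar C) = (11/12)(1/12) = 0.076389; P(data | jar D) = (3/5)(2/5) = 0.24.
Weighting by the prior gives 1/8 · 0.24691 = 0.030864, 1/2 · 0.24793 = 0.12397, 1/4 · 0.076389 = 0.019097, 1/8 · 0.24 = 0.03; with total 0.20393.
Normalising, the posterior is P(jar A | data) = 0.15135, P(jar B | data) = 0.60789, P(jar C | data) = 0.093647, P(jar D | data) = 0.14711.
The predictive probability is P(black next | data) = (5/9)(0.15135) + (5/11)(0.60789) + (1/12)(0.093647) + (2/5)(0.14711) = 0.42705.

0.427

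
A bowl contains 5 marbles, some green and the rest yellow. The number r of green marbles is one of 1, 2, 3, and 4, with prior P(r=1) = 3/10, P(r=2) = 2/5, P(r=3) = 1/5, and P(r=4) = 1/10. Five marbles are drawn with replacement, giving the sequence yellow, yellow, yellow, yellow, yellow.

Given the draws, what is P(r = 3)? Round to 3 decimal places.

0.016

Under each hypothesis, the probability of the observed sequence is: P(data | r = 1) = (4/5)(4/5)(4/5)(4/5)(4/5) = 0.32768; P(data | r = 2) = (3/5)(3/5)(3/5)(3/5)(3/5) = 0.07776; P(data | r = 3) = (2/5)(2/5)(2/5)(2/5)(2/5) = 0.01024; P(data | r = 4) = (1/5)(1/5)(1/5)(1/5)(1/5) = 0.00032.
Weighting by the prior gives 3/10 · 0.32768 = 0.098304, 2/5 · 0.07776 = 0.031104, 1/5 · 0.01024 = 0.002048, 1/10 · 0.00032 = 3.2e-05; summing to 0.13149.
So P(r = 3 | data) = (0.002048) / (0.13149) = 0.015576.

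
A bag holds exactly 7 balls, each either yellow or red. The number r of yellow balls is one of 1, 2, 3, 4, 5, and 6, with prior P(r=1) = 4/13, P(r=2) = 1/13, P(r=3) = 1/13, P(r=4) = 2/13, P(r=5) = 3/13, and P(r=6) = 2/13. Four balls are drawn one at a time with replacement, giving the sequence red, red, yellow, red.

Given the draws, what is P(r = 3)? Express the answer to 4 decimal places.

For each hypothesis, P(data | H) works out to: P(data | r = 1) = (6/7)(6/7)(1/7)(6/7) = 0.089963; P(data | r = 2) = (5/7)(5/7)(2/7)(5/7) = 0.10412; P(data | r = 3) = (4/7)(4/7)(3/7)(4/7) = 0.079967; P(data | r = 4) = (3/7)(3/7)(4/7)(3/7) = 0.044981; P(data | r = 5) = (2/7)(2/7)(5/7)(2/7) = 0.01666; P(data | r = 6) = (1/7)(1/7)(6/7)(1/7) = 0.002499.
Multiplying each by its prior: 4/13 · 0.089963 = 0.027681, 1/13 · 0.10412 = 0.0080095, 1/13 · 0.079967 = 0.0061513, 2/13 · 0.044981 = 0.0069202, 3/13 · 0.01666 = 0.0038446, 2/13 · 0.002499 = 0.00038446; summing to 0.052991.
So P(r = 3 | data) = (0.0061513) / (0.052991) = 0.11608.

0.1161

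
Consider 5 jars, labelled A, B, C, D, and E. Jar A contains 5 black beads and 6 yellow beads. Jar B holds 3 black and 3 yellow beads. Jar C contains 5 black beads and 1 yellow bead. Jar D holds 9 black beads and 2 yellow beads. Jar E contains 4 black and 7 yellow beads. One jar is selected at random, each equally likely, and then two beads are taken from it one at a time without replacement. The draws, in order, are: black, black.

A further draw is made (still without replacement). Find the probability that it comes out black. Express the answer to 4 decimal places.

0.6313

Under each hypothesis, the probability of the observed sequence is: P(data | jar A) = (5/11)(4/10) = 2/11; P(data | jar B) = (3/6)(2/5) = 1/5; P(data | jar C) = (5/6)(4/5) = 2/3; P(data | jar D) = (9/11)(8/10) = 36/55; P(data | jar E) = (4/11)(3/10) = 6/55.
Multiplying each by its prior: 1/5 · 2/11 = 2/55, 1/5 · 1/5 = 1/25, 1/5 · 2/3 = 2/15, 1/5 · 36/55 = 36/275, 1/5 · 6/55 = 6/275; these sum to 299/825.
Normalising, the posterior is P(jar A | data) = 0.10033, P(jar B | data) = 0.11037, P(jar C | data) = 0.36789, P(jar D | data) = 0.3612, P(jar E | data) = 0.060201.
Averaging over the posterior, P(black next | data) = (1/3)(0.10033) + (1/4)(0.11037) + (3/4)(0.36789) + (7/9)(0.3612) + (2/9)(0.060201) = 0.63127.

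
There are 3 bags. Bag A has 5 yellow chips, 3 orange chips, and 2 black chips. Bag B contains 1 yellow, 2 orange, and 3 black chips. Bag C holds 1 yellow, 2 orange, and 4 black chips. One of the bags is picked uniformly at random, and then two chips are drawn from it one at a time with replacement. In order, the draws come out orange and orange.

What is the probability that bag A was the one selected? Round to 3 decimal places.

For each hypothesis, P(data | H) works out to: P(data | bag A) = (3/10)(3/10) = 0.09; P(data | bag B) = (2/6)(2/6) = 0.11111; P(data | bag C) = (2/7)(2/7) = 0.081633.
Multiplying each by its prior: 1/3 · 0.09 = 0.03, 1/3 · 0.11111 = 0.037037, 1/3 · 0.081633 = 0.027211; these sum to 0.094248.
So P(bag A | data) = (0.03) / (0.094248) = 0.31831.

0.318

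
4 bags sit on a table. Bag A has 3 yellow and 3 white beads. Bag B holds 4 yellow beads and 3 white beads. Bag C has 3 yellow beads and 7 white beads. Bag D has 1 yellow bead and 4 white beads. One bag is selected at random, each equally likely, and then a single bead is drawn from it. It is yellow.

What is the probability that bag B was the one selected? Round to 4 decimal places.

0.3636

Compute the likelihood of this draw for each case: P(data | bag A) = (3/6) = 1/2; P(data | bag B) = (4/7) = 4/7; P(data | bag C) = (3/10) = 3/10; P(data | bag D) = (1/5) = 1/5.
Multiplying each by its prior: 1/4 · 1/2 = 1/8, 1/4 · 4/7 = 1/7, 1/4 · 3/10 = 3/40, 1/4 · 1/5 = 1/20; these sum to 11/28.
So P(bag B | data) = (1/7) / (11/28) = 4/11.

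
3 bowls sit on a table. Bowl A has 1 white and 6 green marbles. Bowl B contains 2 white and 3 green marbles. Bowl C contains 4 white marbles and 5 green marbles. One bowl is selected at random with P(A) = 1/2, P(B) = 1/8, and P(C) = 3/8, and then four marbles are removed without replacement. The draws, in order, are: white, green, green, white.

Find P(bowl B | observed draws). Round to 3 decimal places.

For each hypothesis, P(data | H) works out to: P(data | bowl A) = (1/7)(6/6)(5/5)(0/4) = 0; P(data | bowl B) = (2/5)(3/4)(2/3)(1/2) = 0.1; P(data | bowl C) = (4/9)(5/8)(4/7)(3/6) = 0.079365.
Multiplying each by its prior: 1/2 · 0 = 0, 1/8 · 0.1 = 0.0125, 3/8 · 0.079365 = 0.029762; these sum to 0.042262.
Hence P(bowl B | data) = (0.0125) / (0.042262) = 0.29577.

0.296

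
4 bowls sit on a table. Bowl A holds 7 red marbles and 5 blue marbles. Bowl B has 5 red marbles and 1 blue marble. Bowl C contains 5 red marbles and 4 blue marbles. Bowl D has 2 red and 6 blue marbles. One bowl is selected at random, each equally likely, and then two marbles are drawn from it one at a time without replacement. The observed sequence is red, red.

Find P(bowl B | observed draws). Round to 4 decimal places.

0.5135

Under each hypothesis, the probability of the observed sequence is: P(data | bowl A) = (7/12)(6/11) = 0.31818; P(data | bowl B) = (5/6)(4/5) = 0.66667; P(data | bowl C) = (5/9)(4/8) = 0.27778; P(data | bowl D) = (2/8)(1/7) = 0.035714.
Multiplying each by its prior: 1/4 · 0.31818 = 0.079545, 1/4 · 0.66667 = 0.16667, 1/4 · 0.27778 = 0.069444, 1/4 · 0.035714 = 0.0089286; with total 0.32459.
Therefore the posterior P(bowl B | data) = (0.16667) / (0.32459) = 0.51348.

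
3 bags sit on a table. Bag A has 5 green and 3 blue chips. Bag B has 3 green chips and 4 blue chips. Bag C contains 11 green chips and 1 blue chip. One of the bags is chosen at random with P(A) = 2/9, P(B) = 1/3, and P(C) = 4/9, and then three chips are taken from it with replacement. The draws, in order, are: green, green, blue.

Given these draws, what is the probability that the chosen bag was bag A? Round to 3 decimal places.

Compute the likelihood of the observed sequence for each case: P(data | bag A) = (5/8)(5/8)(3/8) = 0.14648; P(data | bag B) = (3/7)(3/7)(4/7) = 0.10496; P(data | bag C) = (11/12)(11/12)(1/12) = 0.070023.
The prior-weighted likelihoods are 2/9 · 0.14648 = 0.032552, 1/3 · 0.10496 = 0.034985, 4/9 · 0.070023 = 0.031121; summing to 0.098659.
By Bayes' rule, P(bag A | data) = (0.032552) / (0.098659) = 0.32995.

0.330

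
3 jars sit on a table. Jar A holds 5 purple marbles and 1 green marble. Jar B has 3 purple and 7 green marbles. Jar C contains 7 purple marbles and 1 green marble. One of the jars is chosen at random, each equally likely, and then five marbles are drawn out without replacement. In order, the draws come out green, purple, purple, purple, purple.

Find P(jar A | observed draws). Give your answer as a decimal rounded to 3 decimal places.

0.571

Compute the likelihood of the observed sequence for each case: P(data | jar A) = (1/6)(5/5)(4/4)(3/3)(2/2) = 1/6; P(data | jar B) = (7/10)(3/9)(2/8)(1/7)(0/6) = 0; P(data | jar C) = (1/8)(7/7)(6/6)(5/5)(4/4) = 1/8.
Multiplying each by its prior: 1/3 · 1/6 = 1/18, 1/3 · 0 = 0, 1/3 · 1/8 = 1/24; with total 7/72.
So P(jar A | data) = (1/18) / (7/72) = 4/7.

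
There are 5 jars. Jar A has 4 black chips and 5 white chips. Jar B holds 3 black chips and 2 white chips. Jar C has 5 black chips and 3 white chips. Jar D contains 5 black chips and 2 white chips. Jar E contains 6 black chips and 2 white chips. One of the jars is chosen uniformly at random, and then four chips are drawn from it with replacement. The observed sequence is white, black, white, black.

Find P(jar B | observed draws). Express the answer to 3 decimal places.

0.230

Under each hypothesis, the probability of the observed sequence is: P(data | jar A) = (5/9)(4/9)(5/9)(4/9) = 0.060966; P(data | jar B) = (2/5)(3/5)(2/5)(3/5) = 0.0576; P(data | jar C) = (3/8)(5/8)(3/8)(5/8) = 0.054932; P(data | jar D) = (2/7)(5/7)(2/7)(5/7) = 0.041649; P(data | jar E) = (2/8)(6/8)(2/8)(6/8) = 0.035156.
Weighting by the prior gives 1/5 · 0.060966 = 0.012193, 1/5 · 0.0576 = 0.01152, 1/5 · 0.054932 = 0.010986, 1/5 · 0.041649 = 0.0083299, 1/5 · 0.035156 = 0.0070313; with total 0.050061.
So P(jar B | data) = (0.01152) / (0.050061) = 0.23012.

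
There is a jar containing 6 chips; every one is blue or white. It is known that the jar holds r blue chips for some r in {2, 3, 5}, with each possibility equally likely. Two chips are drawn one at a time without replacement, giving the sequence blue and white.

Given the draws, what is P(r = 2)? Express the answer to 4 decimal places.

0.3636

Compute the likelihood of the observed sequence for each case: P(data | r = 2) = (2/6)(4/5) = 4/15; P(data | r = 3) = (3/6)(3/5) = 3/10; P(data | r = 5) = (5/6)(1/5) = 1/6.
The prior-weighted likelihoods are 1/3 · 4/15 = 4/45, 1/3 · 3/10 = 1/10, 1/3 · 1/6 = 1/18; these sum to 11/45.
By Bayes' rule, P(r = 2 | data) = (4/45) / (11/45) = 4/11.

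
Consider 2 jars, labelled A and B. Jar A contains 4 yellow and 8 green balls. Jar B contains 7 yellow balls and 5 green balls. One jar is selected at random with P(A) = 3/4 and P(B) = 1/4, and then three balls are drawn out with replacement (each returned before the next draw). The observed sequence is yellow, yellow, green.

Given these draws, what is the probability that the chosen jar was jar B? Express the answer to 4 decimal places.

The likelihood of the observed sequence under each hypothesis: P(data | jar A) = (4/12)(4/12)(8/12) = 0.074074; P(data | jar B) = (7/12)(7/12)(5/12) = 0.14178.
The prior-weighted likelihoods are 3/4 · 0.074074 = 0.055556, 1/4 · 0.14178 = 0.035446; these sum to 0.091001.
So P(jar B | data) = (0.035446) / (0.091001) = 0.38951.

0.3895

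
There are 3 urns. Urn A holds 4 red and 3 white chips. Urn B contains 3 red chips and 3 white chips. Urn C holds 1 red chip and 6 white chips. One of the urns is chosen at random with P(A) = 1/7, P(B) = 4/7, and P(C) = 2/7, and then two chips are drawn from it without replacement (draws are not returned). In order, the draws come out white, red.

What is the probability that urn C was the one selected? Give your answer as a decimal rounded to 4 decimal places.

For each hypothesis, P(data | H) works out to: P(data | urn A) = (3/7)(4/6) = 2/7; P(data | urn B) = (3/6)(3/5) = 3/10; P(data | urn C) = (6/7)(1/6) = 1/7.
Multiplying each by its prior: 1/7 · 2/7 = 2/49, 4/7 · 3/10 = 6/35, 2/7 · 1/7 = 2/49; these sum to 62/245.
Hence P(urn C | data) = (2/49) / (62/245) = 5/31.

0.1613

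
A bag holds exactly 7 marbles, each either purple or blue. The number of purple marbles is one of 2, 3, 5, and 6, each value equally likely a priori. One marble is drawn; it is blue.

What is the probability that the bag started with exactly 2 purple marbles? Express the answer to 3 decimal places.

0.417

For each hypothesis, P(data | H) works out to: P(data | r = 2) = (5/7) = 5/7; P(data | r = 3) = (4/7) = 4/7; P(data | r = 5) = (2/7) = 2/7; P(data | r = 6) = (1/7) = 1/7.
Multiplying each by its prior: 1/4 · 5/7 = 5/28, 1/4 · 4/7 = 1/7, 1/4 · 2/7 = 1/14, 1/4 · 1/7 = 1/28; these sum to 3/7.
Therefore the posterior P(r = 2 | data) = (5/28) / (3/7) = 5/12.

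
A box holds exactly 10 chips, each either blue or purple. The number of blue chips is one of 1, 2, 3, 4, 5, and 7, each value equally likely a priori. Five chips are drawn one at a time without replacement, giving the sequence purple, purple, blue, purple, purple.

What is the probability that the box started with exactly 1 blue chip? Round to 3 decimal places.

For each hypothesis, P(data | H) works out to: P(data | r = 1) = (9/10)(8/9)(1/8)(7/7)(6/6) = 0.1; P(data | r = 2) = (8/10)(7/9)(2/8)(6/7)(5/6) = 0.11111; P(data | r = 3) = (7/10)(6/9)(3/8)(5/7)(4/6) = 0.083333; P(data | r = 4) = (6/10)(5/9)(4/8)(4/7)(3/6) = 0.047619; P(data | r = 5) = (5/10)(4/9)(5/8)(3/7)(2/6) = 0.019841; P(data | r = 7) = (3/10)(2/9)(7/8)(1/7)(0/6) = 0.
Weighting by the prior gives 1/6 · 0.1 = 0.016667, 1/6 · 0.11111 = 0.018519, 1/6 · 0.083333 = 0.013889, 1/6 · 0.047619 = 0.0079365, 1/6 · 0.019841 = 0.0033069, 1/6 · 0 = 0; summing to 0.060317.
Hence P(r = 1 | data) = (0.016667) / (0.060317) = 0.27632.

0.276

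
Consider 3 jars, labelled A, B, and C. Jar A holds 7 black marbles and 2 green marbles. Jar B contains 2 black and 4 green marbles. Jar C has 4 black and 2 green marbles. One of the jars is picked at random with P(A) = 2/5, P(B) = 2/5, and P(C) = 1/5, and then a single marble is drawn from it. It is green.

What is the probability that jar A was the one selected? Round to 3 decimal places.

0.211

Compute the likelihood of this draw for each case: P(data | jar A) = (2/9) = 2/9; P(data | jar B) = (4/6) = 2/3; P(data | jar C) = (2/6) = 1/3.
Multiplying each by its prior: 2/5 · 2/9 = 4/45, 2/5 · 2/3 = 4/15, 1/5 · 1/3 = 1/15; with total 19/45.
Hence P(jar A | data) = (4/45) / (19/45) = 4/19.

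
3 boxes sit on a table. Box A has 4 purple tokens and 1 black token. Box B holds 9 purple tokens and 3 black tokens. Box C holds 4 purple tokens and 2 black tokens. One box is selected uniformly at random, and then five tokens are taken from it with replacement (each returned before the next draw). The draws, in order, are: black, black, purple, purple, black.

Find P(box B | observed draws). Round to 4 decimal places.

Compute the likelihood of the observed sequence for each case: P(data | box A) = (1/5)(1/5)(4/5)(4/5)(1/5) = 0.00512; P(data | box B) = (3/12)(3/12)(9/12)(9/12)(3/12) = 0.0087891; P(data | box C) = (2/6)(2/6)(4/6)(4/6)(2/6) = 0.016461.
Multiplying each by its prior: 1/3 · 0.00512 = 0.0017067, 1/3 · 0.0087891 = 0.0029297, 1/3 · 0.016461 = 0.005487; these sum to 0.010123.
By Bayes' rule, P(box B | data) = (0.0029297) / (0.010123) = 0.2894.

0.2894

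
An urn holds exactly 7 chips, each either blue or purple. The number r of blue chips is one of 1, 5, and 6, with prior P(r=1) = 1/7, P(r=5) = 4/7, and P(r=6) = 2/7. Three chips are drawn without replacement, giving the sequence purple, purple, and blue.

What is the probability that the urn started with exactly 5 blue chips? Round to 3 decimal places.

0.571

The likelihood of the observed sequence under each hypothesis: P(data | r = 1) = (6/7)(5/6)(1/5) = 1/7; P(data | r = 5) = (2/7)(1/6)(5/5) = 1/21; P(data | r = 6) = (1/7)(0/6) = 0.
The prior-weighted likelihoods are 1/7 · 1/7 = 1/49, 4/7 · 1/21 = 4/147, 2/7 · 0 = 0; with total 1/21.
Therefore the posterior P(r = 5 | data) = (4/147) / (1/21) = 4/7.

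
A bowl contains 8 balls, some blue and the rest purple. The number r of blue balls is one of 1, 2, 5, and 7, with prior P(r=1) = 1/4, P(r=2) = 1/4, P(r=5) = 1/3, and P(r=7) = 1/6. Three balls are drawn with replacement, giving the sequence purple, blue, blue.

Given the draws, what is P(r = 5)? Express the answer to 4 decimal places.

For each hypothesis, P(data | H) works out to: P(data | r = 1) = (7/8)(1/8)(1/8) = 0.013672; P(data | r = 2) = (6/8)(2/8)(2/8) = 0.046875; P(data | r = 5) = (3/8)(5/8)(5/8) = 0.14648; P(data | r = 7) = (1/8)(7/8)(7/8) = 0.095703.
The prior-weighted likelihoods are 1/4 · 0.013672 = 0.003418, 1/4 · 0.046875 = 0.011719, 1/3 · 0.14648 = 0.048828, 1/6 · 0.095703 = 0.015951; with total 0.079915.
So P(r = 5 | data) = (0.048828) / (0.079915) = 0.611.

0.6110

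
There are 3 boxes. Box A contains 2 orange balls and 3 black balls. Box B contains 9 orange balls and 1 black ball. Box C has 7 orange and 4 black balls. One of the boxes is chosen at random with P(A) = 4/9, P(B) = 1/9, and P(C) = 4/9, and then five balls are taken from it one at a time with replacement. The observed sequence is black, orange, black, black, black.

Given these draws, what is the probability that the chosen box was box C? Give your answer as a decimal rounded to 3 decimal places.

0.177

The likelihood of the observed sequence under each hypothesis: P(data | box A) = (3/5)(2/5)(3/5)(3/5)(3/5) = 0.05184; P(data | box B) = (1/10)(9/10)(1/10)(1/10)(1/10) = 9e-05; P(data | box C) = (4/11)(7/11)(4/11)(4/11)(4/11) = 0.011127.
Weighting by the prior gives 4/9 · 0.05184 = 0.02304, 1/9 · 9e-05 = 1e-05, 4/9 · 0.011127 = 0.0049453; summing to 0.027995.
Therefore the posterior P(box C | data) = (0.0049453) / (0.027995) = 0.17665.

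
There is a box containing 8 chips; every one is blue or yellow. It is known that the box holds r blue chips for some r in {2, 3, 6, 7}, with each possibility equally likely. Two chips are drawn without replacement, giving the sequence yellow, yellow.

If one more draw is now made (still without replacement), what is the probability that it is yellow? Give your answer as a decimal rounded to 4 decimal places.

0.5769

Under each hypothesis, the probability of the observed sequence is: P(data | r = 2) = (6/8)(5/7) = 15/28; P(data | r = 3) = (5/8)(4/7) = 5/14; P(data | r = 6) = (2/8)(1/7) = 1/28; P(data | r = 7) = (1/8)(0/7) = 0.
The prior-weighted likelihoods are 1/4 · 15/28 = 15/112, 1/4 · 5/14 = 5/56, 1/4 · 1/28 = 1/112, 1/4 · 0 = 0; these sum to 13/56.
Normalising, the posterior is P(r = 2 | data) = 15/26, P(r = 3 | data) = 5/13, P(r = 6 | data) = 1/26, P(r = 7 | data) = 0.
Averaging over the posterior, P(yellow next | data) = (2/3)(15/26) + (1/2)(5/13) + (0)(1/26) = 15/26.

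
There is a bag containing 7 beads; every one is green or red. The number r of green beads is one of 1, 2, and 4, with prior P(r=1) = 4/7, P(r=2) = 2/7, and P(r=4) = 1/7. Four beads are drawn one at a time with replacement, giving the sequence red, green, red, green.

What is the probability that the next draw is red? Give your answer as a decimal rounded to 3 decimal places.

0.672

Compute the likelihood of the observed sequence for each case: P(data | r = 1) = (6/7)(1/7)(6/7)(1/7) = 0.014994; P(data | r = 2) = (5/7)(2/7)(5/7)(2/7) = 0.041649; P(data | r = 4) = (3/7)(4/7)(3/7)(4/7) = 0.059975.
Multiplying each by its prior: 4/7 · 0.014994 = 0.0085679, 2/7 · 0.041649 = 0.0119, 1/7 · 0.059975 = 0.0085679; summing to 0.029036.
Dividing through by the total gives posterior P(r = 1 | data) = 0.29508, P(r = 2 | data) = 0.40984, P(r = 4 | data) = 0.29508.
The predictive probability is P(red next | data) = (6/7)(0.29508) + (5/7)(0.40984) + (3/7)(0.29508) = 0.67213.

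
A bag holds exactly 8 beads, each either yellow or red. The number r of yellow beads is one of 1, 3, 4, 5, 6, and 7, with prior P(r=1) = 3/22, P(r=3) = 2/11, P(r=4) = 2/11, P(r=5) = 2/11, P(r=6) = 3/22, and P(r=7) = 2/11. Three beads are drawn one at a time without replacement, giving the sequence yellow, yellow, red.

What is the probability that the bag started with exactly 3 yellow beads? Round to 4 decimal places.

0.1333

Under each hypothesis, the probability of the observed sequence is: P(data | r = 1) = (1/8)(0/7) = 0; P(data | r = 3) = (3/8)(2/7)(5/6) = 5/56; P(data | r = 4) = (4/8)(3/7)(4/6) = 1/7; P(data | r = 5) = (5/8)(4/7)(3/6) = 5/28; P(data | r = 6) = (6/8)(5/7)(2/6) = 5/28; P(data | r = 7) = (7/8)(6/7)(1/6) = 1/8.
Multiplying each by its prior: 3/22 · 0 = 0, 2/11 · 5/56 = 5/308, 2/11 · 1/7 = 2/77, 2/11 · 5/28 = 5/154, 3/22 · 5/28 = 15/616, 2/11 · 1/8 = 1/44; these sum to 75/616.
By Bayes' rule, P(r = 3 | data) = (5/308) / (75/616) = 2/15.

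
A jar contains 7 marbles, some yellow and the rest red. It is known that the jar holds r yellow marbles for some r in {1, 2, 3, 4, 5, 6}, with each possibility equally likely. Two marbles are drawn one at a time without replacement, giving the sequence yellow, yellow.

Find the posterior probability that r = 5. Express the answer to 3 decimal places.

Under each hypothesis, the probability of the observed sequence is: P(data | r = 1) = (1/7)(0/6) = 0; P(data | r = 2) = (2/7)(1/6) = 1/21; P(data | r = 3) = (3/7)(2/6) = 1/7; P(data | r = 4) = (4/7)(3/6) = 2/7; P(data | r = 5) = (5/7)(4/6) = 10/21; P(data | r = 6) = (6/7)(5/6) = 5/7.
The prior-weighted likelihoods are 1/6 · 0 = 0, 1/6 · 1/21 = 1/126, 1/6 · 1/7 = 1/42, 1/6 · 2/7 = 1/21, 1/6 · 10/21 = 5/63, 1/6 · 5/7 = 5/42; with total 5/18.
By Bayes' rule, P(r = 5 | data) = (5/63) / (5/18) = 2/7.

0.286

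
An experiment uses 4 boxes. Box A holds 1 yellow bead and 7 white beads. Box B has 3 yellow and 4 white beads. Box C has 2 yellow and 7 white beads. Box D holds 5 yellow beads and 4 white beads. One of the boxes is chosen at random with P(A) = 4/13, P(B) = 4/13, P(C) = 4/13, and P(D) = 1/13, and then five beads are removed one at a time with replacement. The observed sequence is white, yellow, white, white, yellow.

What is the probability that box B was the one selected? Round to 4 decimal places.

0.4585

Compute the likelihood of the observed sequence for each case: P(data | box A) = (7/8)(1/8)(7/8)(7/8)(1/8) = 0.010468; P(data | box B) = (4/7)(3/7)(4/7)(4/7)(3/7) = 0.034271; P(data | box C) = (7/9)(2/9)(7/9)(7/9)(2/9) = 0.023235; P(data | box D) = (4/9)(5/9)(4/9)(4/9)(5/9) = 0.027096.
The prior-weighted likelihoods are 4/13 · 0.010468 = 0.0032208, 4/13 · 0.034271 = 0.010545, 4/13 · 0.023235 = 0.0071492, 1/13 · 0.027096 = 0.0020843; with total 0.022999.
So P(box B | data) = (0.010545) / (0.022999) = 0.45849.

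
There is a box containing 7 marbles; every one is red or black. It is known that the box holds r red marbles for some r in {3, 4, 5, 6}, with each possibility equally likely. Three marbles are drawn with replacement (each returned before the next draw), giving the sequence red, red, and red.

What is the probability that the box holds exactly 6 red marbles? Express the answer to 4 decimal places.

Compute the likelihood of the observed sequence for each case: P(data | r = 3) = (3/7)(3/7)(3/7) = 0.078717; P(data | r = 4) = (4/7)(4/7)(4/7) = 0.18659; P(data | r = 5) = (5/7)(5/7)(5/7) = 0.36443; P(data | r = 6) = (6/7)(6/7)(6/7) = 0.62974.
Multiplying each by its prior: 1/4 · 0.078717 = 0.019679, 1/4 · 0.18659 = 0.046647, 1/4 · 0.36443 = 0.091108, 1/4 · 0.62974 = 0.15743; with total 0.31487.
Hence P(r = 6 | data) = (0.15743) / (0.31487) = 0.5.

0.5000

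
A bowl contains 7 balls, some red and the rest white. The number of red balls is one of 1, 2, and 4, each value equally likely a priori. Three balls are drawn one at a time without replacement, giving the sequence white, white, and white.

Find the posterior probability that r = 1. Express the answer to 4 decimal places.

Compute the likelihood of the observed sequence for each case: P(data | r = 1) = (6/7)(5/6)(4/5) = 4/7; P(data | r = 2) = (5/7)(4/6)(3/5) = 2/7; P(data | r = 4) = (3/7)(2/6)(1/5) = 1/35.
Weighting by the prior gives 1/3 · 4/7 = 4/21, 1/3 · 2/7 = 2/21, 1/3 · 1/35 = 1/105; with total 31/105.
Hence P(r = 1 | data) = (4/21) / (31/105) = 20/31.

0.6452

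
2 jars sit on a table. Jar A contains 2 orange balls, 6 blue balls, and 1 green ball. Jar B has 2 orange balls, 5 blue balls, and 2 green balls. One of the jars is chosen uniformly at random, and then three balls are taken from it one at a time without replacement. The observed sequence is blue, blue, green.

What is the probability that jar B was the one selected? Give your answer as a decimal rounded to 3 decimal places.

Compute the likelihood of the observed sequence for each case: P(data | jar A) = (6/9)(5/8)(1/7) = 5/84; P(data | jar B) = (5/9)(4/8)(2/7) = 5/63.
The prior-weighted likelihoods are 1/2 · 5/84 = 5/168, 1/2 · 5/63 = 5/126; with total 5/72.
So P(jar B | data) = (5/126) / (5/72) = 4/7.

0.571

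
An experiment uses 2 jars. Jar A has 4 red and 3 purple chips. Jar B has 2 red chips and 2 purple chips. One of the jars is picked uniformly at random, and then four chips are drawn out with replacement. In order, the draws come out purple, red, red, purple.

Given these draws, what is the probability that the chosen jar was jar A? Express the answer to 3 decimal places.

Under each hypothesis, the probability of the observed sequence is: P(data | jar A) = (3/7)(4/7)(4/7)(3/7) = 0.059975; P(data | jar B) = (2/4)(2/4)(2/4)(2/4) = 0.0625.
Weighting by the prior gives 1/2 · 0.059975 = 0.029988, 1/2 · 0.0625 = 0.03125; these sum to 0.061238.
By Bayes' rule, P(jar A | data) = (0.029988) / (0.061238) = 0.48969.

0.490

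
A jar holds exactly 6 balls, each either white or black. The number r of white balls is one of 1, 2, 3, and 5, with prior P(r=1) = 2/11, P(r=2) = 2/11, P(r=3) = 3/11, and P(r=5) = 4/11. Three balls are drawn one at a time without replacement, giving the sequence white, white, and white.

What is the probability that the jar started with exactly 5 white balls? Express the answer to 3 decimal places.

0.930

Compute the likelihood of the observed sequence for each case: P(data | r = 1) = (1/6)(0/5) = 0; P(data | r = 2) = (2/6)(1/5)(0/4) = 0; P(data | r = 3) = (3/6)(2/5)(1/4) = 1/20; P(data | r = 5) = (5/6)(4/5)(3/4) = 1/2.
The prior-weighted likelihoods are 2/11 · 0 = 0, 2/11 · 0 = 0, 3/11 · 1/20 = 3/220, 4/11 · 1/2 = 2/11; with total 43/220.
So P(r = 5 | data) = (2/11) / (43/220) = 40/43.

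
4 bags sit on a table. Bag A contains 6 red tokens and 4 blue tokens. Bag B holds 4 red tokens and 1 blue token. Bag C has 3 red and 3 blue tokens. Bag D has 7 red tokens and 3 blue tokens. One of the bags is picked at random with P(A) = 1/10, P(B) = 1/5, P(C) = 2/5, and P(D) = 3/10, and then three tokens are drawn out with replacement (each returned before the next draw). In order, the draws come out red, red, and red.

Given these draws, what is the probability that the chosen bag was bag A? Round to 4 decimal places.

Compute the likelihood of the observed sequence for each case: P(data | bag A) = (6/10)(6/10)(6/10) = 0.216; P(data | bag B) = (4/5)(4/5)(4/5) = 0.512; P(data | bag C) = (3/6)(3/6)(3/6) = 0.125; P(data | bag D) = (7/10)(7/10)(7/10) = 0.343.
The prior-weighted likelihoods are 1/10 · 0.216 = 0.0216, 1/5 · 0.512 = 0.1024, 2/5 · 0.125 = 0.05, 3/10 · 0.343 = 0.1029; these sum to 0.2769.
Therefore the posterior P(bag A | data) = (0.0216) / (0.2769) = 0.078007.

0.0780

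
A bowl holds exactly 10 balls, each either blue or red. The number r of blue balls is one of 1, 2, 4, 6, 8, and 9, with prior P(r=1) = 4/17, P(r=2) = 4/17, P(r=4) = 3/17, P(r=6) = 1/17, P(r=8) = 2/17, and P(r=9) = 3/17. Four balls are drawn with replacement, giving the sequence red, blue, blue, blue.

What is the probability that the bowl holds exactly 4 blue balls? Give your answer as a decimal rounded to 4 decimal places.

Under each hypothesis, the probability of the observed sequence is: P(data | r = 1) = (9/10)(1/10)(1/10)(1/10) = 0.0009; P(data | r = 2) = (8/10)(2/10)(2/10)(2/10) = 0.0064; P(data | r = 4) = (6/10)(4/10)(4/10)(4/10) = 0.0384; P(data | r = 6) = (4/10)(6/10)(6/10)(6/10) = 0.0864; P(data | r = 8) = (2/10)(8/10)(8/10)(8/10) = 0.1024; P(data | r = 9) = (1/10)(9/10)(9/10)(9/10) = 0.0729.
The prior-weighted likelihoods are 4/17 · 0.0009 = 0.00021176, 4/17 · 0.0064 = 0.0015059, 3/17 · 0.0384 = 0.0067765, 1/17 · 0.0864 = 0.0050824, 2/17 · 0.1024 = 0.012047, 3/17 · 0.0729 = 0.012865; these sum to 0.038488.
Therefore the posterior P(r = 4 | data) = (0.0067765) / (0.038488) = 0.17607.

0.1761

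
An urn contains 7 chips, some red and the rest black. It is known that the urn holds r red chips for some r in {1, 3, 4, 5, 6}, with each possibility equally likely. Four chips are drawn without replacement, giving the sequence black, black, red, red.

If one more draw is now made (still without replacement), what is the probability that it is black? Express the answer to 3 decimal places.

For each hypothesis, P(data | H) works out to: P(data | r = 1) = (6/7)(5/6)(1/5)(0/4) = 0; P(data | r = 3) = (4/7)(3/6)(3/5)(2/4) = 3/35; P(data | r = 4) = (3/7)(2/6)(4/5)(3/4) = 3/35; P(data | r = 5) = (2/7)(1/6)(5/5)(4/4) = 1/21; P(data | r = 6) = (1/7)(0/6) = 0.
Weighting by the prior gives 1/5 · 0 = 0, 1/5 · 3/35 = 3/175, 1/5 · 3/35 = 3/175, 1/5 · 1/21 = 1/105, 1/5 · 0 = 0; these sum to 23/525.
The posterior is then P(r = 1 | data) = 0, P(r = 3 | data) = 9/23, P(r = 4 | data) = 9/23, P(r = 5 | data) = 5/23, P(r = 6 | data) = 0.
So P(black next | data) = Σ P(black next | H) P(H | data) = (2/3)(9/23) + (1/3)(9/23) + (0)(5/23) = 9/23.

0.391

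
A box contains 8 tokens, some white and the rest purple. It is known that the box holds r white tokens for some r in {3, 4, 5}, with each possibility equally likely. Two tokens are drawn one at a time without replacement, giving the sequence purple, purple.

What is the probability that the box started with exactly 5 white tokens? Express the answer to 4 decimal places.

0.1579

The likelihood of the observed sequence under each hypothesis: P(data | r = 3) = (5/8)(4/7) = 5/14; P(data | r = 4) = (4/8)(3/7) = 3/14; P(data | r = 5) = (3/8)(2/7) = 3/28.
Weighting by the prior gives 1/3 · 5/14 = 5/42, 1/3 · 3/14 = 1/14, 1/3 · 3/28 = 1/28; summing to 19/84.
Therefore the posterior P(r = 5 | data) = (1/28) / (19/84) = 3/19.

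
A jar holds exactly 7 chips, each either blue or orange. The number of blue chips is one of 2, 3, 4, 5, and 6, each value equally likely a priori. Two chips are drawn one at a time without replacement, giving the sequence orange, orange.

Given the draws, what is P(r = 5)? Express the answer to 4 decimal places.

0.0500

For each hypothesis, P(data | H) works out to: P(data | r = 2) = (5/7)(4/6) = 10/21; P(data | r = 3) = (4/7)(3/6) = 2/7; P(data | r = 4) = (3/7)(2/6) = 1/7; P(data | r = 5) = (2/7)(1/6) = 1/21; P(data | r = 6) = (1/7)(0/6) = 0.
The prior-weighted likelihoods are 1/5 · 10/21 = 2/21, 1/5 · 2/7 = 2/35, 1/5 · 1/7 = 1/35, 1/5 · 1/21 = 1/105, 1/5 · 0 = 0; these sum to 4/21.
Hence P(r = 5 | data) = (1/105) / (4/21) = 1/20.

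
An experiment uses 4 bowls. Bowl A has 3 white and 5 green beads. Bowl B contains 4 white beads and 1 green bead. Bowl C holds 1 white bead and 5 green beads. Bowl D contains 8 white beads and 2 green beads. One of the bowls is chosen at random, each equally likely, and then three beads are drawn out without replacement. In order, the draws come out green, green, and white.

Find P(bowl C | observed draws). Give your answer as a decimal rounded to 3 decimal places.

0.454

Compute the likelihood of the observed sequence for each case: P(data | bowl A) = (5/8)(4/7)(3/6) = 0.17857; P(data | bowl B) = (1/5)(0/4) = 0; P(data | bowl C) = (5/6)(4/5)(1/4) = 0.16667; P(data | bowl D) = (2/10)(1/9)(8/8) = 0.022222.
The prior-weighted likelihoods are 1/4 · 0.17857 = 0.044643, 1/4 · 0 = 0, 1/4 · 0.16667 = 0.041667, 1/4 · 0.022222 = 0.0055556; with total 0.091865.
Therefore the posterior P(bowl C | data) = (0.041667) / (0.091865) = 0.45356.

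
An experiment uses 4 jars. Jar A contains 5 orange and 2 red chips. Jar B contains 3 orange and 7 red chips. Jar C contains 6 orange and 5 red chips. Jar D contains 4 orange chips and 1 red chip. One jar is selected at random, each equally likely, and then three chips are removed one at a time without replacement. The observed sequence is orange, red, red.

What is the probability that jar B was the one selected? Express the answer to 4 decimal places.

0.5090

For each hypothesis, P(data | H) works out to: P(data | jar A) = (5/7)(2/6)(1/5) = 0.047619; P(data | jar B) = (3/10)(7/9)(6/8) = 0.175; P(data | jar C) = (6/11)(5/10)(4/9) = 0.12121; P(data | jar D) = (4/5)(1/4)(0/3) = 0.
The prior-weighted likelihoods are 1/4 · 0.047619 = 0.011905, 1/4 · 0.175 = 0.04375, 1/4 · 0.12121 = 0.030303, 1/4 · 0 = 0; with total 0.085958.
So P(jar B | data) = (0.04375) / (0.085958) = 0.50897.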